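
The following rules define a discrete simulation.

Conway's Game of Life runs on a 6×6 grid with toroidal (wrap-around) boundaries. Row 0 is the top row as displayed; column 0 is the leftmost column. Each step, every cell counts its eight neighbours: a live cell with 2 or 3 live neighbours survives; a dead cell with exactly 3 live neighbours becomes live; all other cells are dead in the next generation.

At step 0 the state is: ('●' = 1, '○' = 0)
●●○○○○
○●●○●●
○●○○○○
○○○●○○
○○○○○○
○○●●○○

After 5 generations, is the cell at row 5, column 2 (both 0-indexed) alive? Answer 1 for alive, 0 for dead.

0) ●●○○○○
○●●○●●
○●○○○○
○○○●○○
○○○○○○
○○●●○○
1) ●○○○●●
○○●○○●
●●○●●○
○○○○○○
○○●●○○
○●●○○○
2) ●○●●●●
○○●○○○
●●●●●●
○●○○●○
○●●●○○
●●●○●●
3) ○○○○○○
○○○○○○
●○○○●●
○○○○○○
○○○○○○
○○○○○○
4) ○○○○○○
○○○○○●
○○○○○●
○○○○○●
○○○○○○
○○○○○○
5) ○○○○○○
○○○○○○
●○○○●●
○○○○○○
○○○○○○
○○○○○○

0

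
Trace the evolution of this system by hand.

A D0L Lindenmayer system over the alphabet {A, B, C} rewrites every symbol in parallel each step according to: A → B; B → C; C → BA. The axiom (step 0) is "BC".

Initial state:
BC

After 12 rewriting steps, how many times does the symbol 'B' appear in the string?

28

[0] BC
[1] CBA
[2] BACB
[3] CBBAC
[4] BACCBBA
[5] CBBABACCB
[6] BACCBCBBABAC
[7] CBBABACBACCBCBBA
[8] BACCBCBBACBBABACBACCB
[9] CBBABACBACCBBACCBCBBACBBABAC
[10] BACCBCBBACBBABACCBBABACBACCBBACCBCBBA
[11] CBBABACBACCBBACCBCBBABACCBCBBACBBABACCBBABACBACCB
[12] BACCBCBBACBBABACCBBABACBACCBCBBABACBACCBBACCBCBBABACCBCBBACBBABAC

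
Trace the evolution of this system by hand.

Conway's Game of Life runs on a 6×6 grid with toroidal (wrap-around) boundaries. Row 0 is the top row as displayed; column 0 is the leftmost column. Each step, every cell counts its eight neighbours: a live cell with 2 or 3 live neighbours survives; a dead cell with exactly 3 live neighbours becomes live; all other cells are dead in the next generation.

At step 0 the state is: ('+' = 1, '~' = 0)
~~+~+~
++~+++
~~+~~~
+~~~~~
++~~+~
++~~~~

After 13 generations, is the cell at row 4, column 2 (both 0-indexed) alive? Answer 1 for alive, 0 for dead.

0

step 0: ~~+~+~
++~+++
~~+~~~
+~~~~~
++~~+~
++~~~~
step 1: ~~+~+~
++~~++
~~+++~
+~~~~+
~~~~~~
+~++~~
step 2: ~~+~+~
++~~~~
~~++~~
~~~+++
++~~~+
~+++~~
step 3: +~~~~~
~+~~~~
++++~+
~+~+~+
~+~~~+
~~~+++
step 4: +~~~++
~~~~~+
~~~+~+
~~~+~+
~~~+~+
~~~~++
step 5: +~~~~~
~~~~~~
+~~~~+
+~++~+
+~~+~+
~~~+~~
step 6: ~~~~~~
+~~~~+
++~~++
~~++~~
++~+~+
+~~~++
step 7: ~~~~+~
~+~~+~
~++++~
~~~+~~
~+~+~~
~+~~+~
step 8: ~~~+++
~+~~++
~+~~+~
~+~~~~
~~~++~
~~+++~
step 9: +~~~~~
~~+~~~
~++~++
~~+++~
~~~~+~
~~+~~~
step 10: ~+~~~~
+~++~+
~+~~++
~++~~~
~~+~+~
~~~~~~
step 11: +++~~~
~~++~+
~~~~++
+++~++
~+++~~
~~~~~~
step 12: ++++~~
~~++~+
~~~~~~
~~~~~~
~~~+++
+~~+~~
step 13: +~~~~+
+~~++~
~~~~~~
~~~~+~
~~~+++
+~~~~~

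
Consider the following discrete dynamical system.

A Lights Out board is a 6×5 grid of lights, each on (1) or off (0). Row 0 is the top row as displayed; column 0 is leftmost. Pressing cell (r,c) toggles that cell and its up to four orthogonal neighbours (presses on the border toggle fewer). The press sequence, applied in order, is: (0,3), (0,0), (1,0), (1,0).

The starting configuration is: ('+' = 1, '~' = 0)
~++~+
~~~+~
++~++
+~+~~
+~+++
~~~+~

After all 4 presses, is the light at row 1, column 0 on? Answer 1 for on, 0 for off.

t=0: ~++~+
~~~+~
++~++
+~+~~
+~+++
~~~+~
t=1: ~+~+~
~~~~~
++~++
+~+~~
+~+++
~~~+~
t=2: +~~+~
+~~~~
++~++
+~+~~
+~+++
~~~+~
t=3: ~~~+~
~+~~~
~+~++
+~+~~
+~+++
~~~+~
t=4: +~~+~
+~~~~
++~++
+~+~~
+~+++
~~~+~

1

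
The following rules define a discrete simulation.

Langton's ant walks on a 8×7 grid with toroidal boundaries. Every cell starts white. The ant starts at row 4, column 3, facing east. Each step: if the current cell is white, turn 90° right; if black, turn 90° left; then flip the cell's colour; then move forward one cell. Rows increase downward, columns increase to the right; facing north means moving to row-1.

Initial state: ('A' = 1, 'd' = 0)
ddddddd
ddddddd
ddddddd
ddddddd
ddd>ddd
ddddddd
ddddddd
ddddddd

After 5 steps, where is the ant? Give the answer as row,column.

step 0: ddddddd
ddddddd
ddddddd
ddddddd
ddd>ddd
ddddddd
ddddddd
ddddddd
step 1: ddddddd
ddddddd
ddddddd
ddddddd
dddAddd
dddvddd
ddddddd
ddddddd
step 2: ddddddd
ddddddd
ddddddd
ddddddd
dddAddd
dd<Addd
ddddddd
ddddddd
step 3: ddddddd
ddddddd
ddddddd
ddddddd
dd^Addd
ddAAddd
ddddddd
ddddddd
step 4: ddddddd
ddddddd
ddddddd
ddddddd
ddA>ddd
ddAAddd
ddddddd
ddddddd
step 5: ddddddd
ddddddd
ddddddd
ddd^ddd
ddAdddd
ddAAddd
ddddddd
ddddddd

3,3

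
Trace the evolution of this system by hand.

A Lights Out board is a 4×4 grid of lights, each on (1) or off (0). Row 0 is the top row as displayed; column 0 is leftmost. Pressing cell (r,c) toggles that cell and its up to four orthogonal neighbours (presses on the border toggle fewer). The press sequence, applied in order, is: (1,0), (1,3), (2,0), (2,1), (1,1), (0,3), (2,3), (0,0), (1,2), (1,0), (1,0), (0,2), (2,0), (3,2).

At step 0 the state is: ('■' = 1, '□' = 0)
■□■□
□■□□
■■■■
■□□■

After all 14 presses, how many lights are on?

12

t=0: ■□■□
□■□□
■■■■
■□□■
t=1: □□■□
■□□□
□■■■
■□□■
t=2: □□■■
■□■■
□■■□
■□□■
t=3: □□■■
□□■■
■□■□
□□□■
t=4: □□■■
□■■■
□■□□
□■□■
t=5: □■■■
■□□■
□□□□
□■□■
t=6: □■□□
■□□□
□□□□
□■□■
t=7: □■□□
■□□■
□□■■
□■□□
t=8: ■□□□
□□□■
□□■■
□■□□
t=9: ■□■□
□■■□
□□□■
□■□□
t=10: □□■□
■□■□
■□□■
□■□□
t=11: ■□■□
□■■□
□□□■
□■□□
t=12: ■■□■
□■□□
□□□■
□■□□
t=13: ■■□■
■■□□
■■□■
■■□□
t=14: ■■□■
■■□□
■■■■
■□■■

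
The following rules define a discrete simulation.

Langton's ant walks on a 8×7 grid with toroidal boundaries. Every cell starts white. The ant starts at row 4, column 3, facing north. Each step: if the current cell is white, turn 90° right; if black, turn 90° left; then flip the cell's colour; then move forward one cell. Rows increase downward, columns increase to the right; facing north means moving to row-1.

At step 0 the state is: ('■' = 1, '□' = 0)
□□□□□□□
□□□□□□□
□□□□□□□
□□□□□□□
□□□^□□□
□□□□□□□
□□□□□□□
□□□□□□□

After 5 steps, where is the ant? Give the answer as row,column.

0) □□□□□□□
□□□□□□□
□□□□□□□
□□□□□□□
□□□^□□□
□□□□□□□
□□□□□□□
□□□□□□□
1) □□□□□□□
□□□□□□□
□□□□□□□
□□□□□□□
□□□■>□□
□□□□□□□
□□□□□□□
□□□□□□□
2) □□□□□□□
□□□□□□□
□□□□□□□
□□□□□□□
□□□■■□□
□□□□v□□
□□□□□□□
□□□□□□□
3) □□□□□□□
□□□□□□□
□□□□□□□
□□□□□□□
□□□■■□□
□□□<■□□
□□□□□□□
□□□□□□□
4) □□□□□□□
□□□□□□□
□□□□□□□
□□□□□□□
□□□^■□□
□□□■■□□
□□□□□□□
□□□□□□□
5) □□□□□□□
□□□□□□□
□□□□□□□
□□□□□□□
□□<□■□□
□□□■■□□
□□□□□□□
□□□□□□□

4,2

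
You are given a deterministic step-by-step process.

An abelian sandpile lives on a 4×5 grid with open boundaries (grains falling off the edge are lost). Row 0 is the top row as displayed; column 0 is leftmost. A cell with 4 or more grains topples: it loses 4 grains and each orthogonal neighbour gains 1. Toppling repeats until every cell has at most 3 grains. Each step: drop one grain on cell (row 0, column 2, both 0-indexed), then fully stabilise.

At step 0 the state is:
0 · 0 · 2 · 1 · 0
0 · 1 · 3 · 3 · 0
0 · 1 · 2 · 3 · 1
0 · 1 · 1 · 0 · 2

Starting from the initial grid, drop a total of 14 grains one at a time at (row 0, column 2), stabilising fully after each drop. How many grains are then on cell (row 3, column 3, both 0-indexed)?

[0] 0 · 0 · 2 · 1 · 0
0 · 1 · 3 · 3 · 0
0 · 1 · 2 · 3 · 1
0 · 1 · 1 · 0 · 2
[1] 0 · 0 · 3 · 1 · 0
0 · 1 · 3 · 3 · 0
0 · 1 · 2 · 3 · 1
0 · 1 · 1 · 0 · 2
[2] 0 · 1 · 1 · 3 · 0
0 · 2 · 2 · 1 · 1
0 · 2 · 0 · 1 · 2
0 · 1 · 2 · 1 · 2
[3] 0 · 1 · 2 · 3 · 0
0 · 2 · 2 · 1 · 1
0 · 2 · 0 · 1 · 2
0 · 1 · 2 · 1 · 2
[4] 0 · 1 · 3 · 3 · 0
0 · 2 · 2 · 1 · 1
0 · 2 · 0 · 1 · 2
0 · 1 · 2 · 1 · 2
[5] 0 · 2 · 1 · 0 · 1
0 · 2 · 3 · 2 · 1
0 · 2 · 0 · 1 · 2
0 · 1 · 2 · 1 · 2
[6] 0 · 2 · 2 · 0 · 1
0 · 2 · 3 · 2 · 1
0 · 2 · 0 · 1 · 2
0 · 1 · 2 · 1 · 2
[7] 0 · 2 · 3 · 0 · 1
0 · 2 · 3 · 2 · 1
0 · 2 · 0 · 1 · 2
0 · 1 · 2 · 1 · 2
[8] 0 · 3 · 1 · 1 · 1
0 · 3 · 0 · 3 · 1
0 · 2 · 1 · 1 · 2
0 · 1 · 2 · 1 · 2
[9] 0 · 3 · 2 · 1 · 1
0 · 3 · 0 · 3 · 1
0 · 2 · 1 · 1 · 2
0 · 1 · 2 · 1 · 2
[10] 0 · 3 · 3 · 1 · 1
0 · 3 · 0 · 3 · 1
0 · 2 · 1 · 1 · 2
0 · 1 · 2 · 1 · 2
[11] 1 · 1 · 1 · 2 · 1
1 · 0 · 2 · 3 · 1
0 · 3 · 1 · 1 · 2
0 · 1 · 2 · 1 · 2
[12] 1 · 1 · 2 · 2 · 1
1 · 0 · 2 · 3 · 1
0 · 3 · 1 · 1 · 2
0 · 1 · 2 · 1 · 2
[13] 1 · 1 · 3 · 2 · 1
1 · 0 · 2 · 3 · 1
0 · 3 · 1 · 1 · 2
0 · 1 · 2 · 1 · 2
[14] 1 · 2 · 0 · 3 · 1
1 · 0 · 3 · 3 · 1
0 · 3 · 1 · 1 · 2
0 · 1 · 2 · 1 · 2

1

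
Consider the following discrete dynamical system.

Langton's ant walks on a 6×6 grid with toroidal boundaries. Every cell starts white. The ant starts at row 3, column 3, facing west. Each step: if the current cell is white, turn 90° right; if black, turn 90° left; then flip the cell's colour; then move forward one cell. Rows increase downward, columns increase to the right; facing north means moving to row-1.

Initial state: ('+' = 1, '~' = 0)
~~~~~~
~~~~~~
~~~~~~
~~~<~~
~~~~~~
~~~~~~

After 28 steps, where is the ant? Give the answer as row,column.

step 0: ~~~~~~
~~~~~~
~~~~~~
~~~<~~
~~~~~~
~~~~~~
step 1: ~~~~~~
~~~~~~
~~~^~~
~~~+~~
~~~~~~
~~~~~~
step 2: ~~~~~~
~~~~~~
~~~+>~
~~~+~~
~~~~~~
~~~~~~
step 3: ~~~~~~
~~~~~~
~~~++~
~~~+v~
~~~~~~
~~~~~~
step 4: ~~~~~~
~~~~~~
~~~++~
~~~<+~
~~~~~~
~~~~~~
step 5: ~~~~~~
~~~~~~
~~~++~
~~~~+~
~~~v~~
~~~~~~
step 6: ~~~~~~
~~~~~~
~~~++~
~~~~+~
~~<+~~
~~~~~~
step 7: ~~~~~~
~~~~~~
~~~++~
~~^~+~
~~++~~
~~~~~~
step 8: ~~~~~~
~~~~~~
~~~++~
~~+>+~
~~++~~
~~~~~~
step 9: ~~~~~~
~~~~~~
~~~++~
~~+++~
~~+v~~
~~~~~~
step 10: ~~~~~~
~~~~~~
~~~++~
~~+++~
~~+~>~
~~~~~~
step 11: ~~~~~~
~~~~~~
~~~++~
~~+++~
~~+~+~
~~~~v~
step 12: ~~~~~~
~~~~~~
~~~++~
~~+++~
~~+~+~
~~~<+~
step 13: ~~~~~~
~~~~~~
~~~++~
~~+++~
~~+^+~
~~~++~
step 14: ~~~~~~
~~~~~~
~~~++~
~~+++~
~~++>~
~~~++~
step 15: ~~~~~~
~~~~~~
~~~++~
~~++^~
~~++~~
~~~++~
step 16: ~~~~~~
~~~~~~
~~~++~
~~+<~~
~~++~~
~~~++~
step 17: ~~~~~~
~~~~~~
~~~++~
~~+~~~
~~+v~~
~~~++~
step 18: ~~~~~~
~~~~~~
~~~++~
~~+~~~
~~+~>~
~~~++~
step 19: ~~~~~~
~~~~~~
~~~++~
~~+~~~
~~+~+~
~~~+v~
step 20: ~~~~~~
~~~~~~
~~~++~
~~+~~~
~~+~+~
~~~+~>
step 21: ~~~~~v
~~~~~~
~~~++~
~~+~~~
~~+~+~
~~~+~+
step 22: ~~~~<+
~~~~~~
~~~++~
~~+~~~
~~+~+~
~~~+~+
step 23: ~~~~++
~~~~~~
~~~++~
~~+~~~
~~+~+~
~~~+^+
step 24: ~~~~++
~~~~~~
~~~++~
~~+~~~
~~+~+~
~~~++>
step 25: ~~~~++
~~~~~~
~~~++~
~~+~~~
~~+~+^
~~~++~
step 26: ~~~~++
~~~~~~
~~~++~
~~+~~~
>~+~++
~~~++~
step 27: ~~~~++
~~~~~~
~~~++~
~~+~~~
+~+~++
v~~++~
step 28: ~~~~++
~~~~~~
~~~++~
~~+~~~
+~+~++
+~~++<

5,5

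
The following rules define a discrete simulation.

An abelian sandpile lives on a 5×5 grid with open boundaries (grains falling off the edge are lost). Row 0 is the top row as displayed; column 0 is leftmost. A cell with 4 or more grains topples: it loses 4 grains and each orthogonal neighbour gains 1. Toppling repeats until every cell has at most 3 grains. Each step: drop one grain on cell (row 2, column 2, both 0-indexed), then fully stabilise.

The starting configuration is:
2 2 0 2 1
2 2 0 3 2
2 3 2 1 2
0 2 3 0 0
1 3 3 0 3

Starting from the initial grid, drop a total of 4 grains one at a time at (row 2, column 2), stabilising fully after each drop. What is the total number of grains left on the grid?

43

gen 0: 2 2 0 2 1
2 2 0 3 2
2 3 2 1 2
0 2 3 0 0
1 3 3 0 3
gen 1: 2 2 0 2 1
2 2 0 3 2
2 3 3 1 2
0 2 3 0 0
1 3 3 0 3
gen 2: 2 2 0 2 1
2 3 1 3 2
3 1 2 2 2
1 1 2 1 0
2 1 1 1 3
gen 3: 2 2 0 2 1
2 3 1 3 2
3 1 3 2 2
1 1 2 1 0
2 1 1 1 3
gen 4: 2 2 0 2 1
2 3 2 3 2
3 2 0 3 2
1 1 3 1 0
2 1 1 1 3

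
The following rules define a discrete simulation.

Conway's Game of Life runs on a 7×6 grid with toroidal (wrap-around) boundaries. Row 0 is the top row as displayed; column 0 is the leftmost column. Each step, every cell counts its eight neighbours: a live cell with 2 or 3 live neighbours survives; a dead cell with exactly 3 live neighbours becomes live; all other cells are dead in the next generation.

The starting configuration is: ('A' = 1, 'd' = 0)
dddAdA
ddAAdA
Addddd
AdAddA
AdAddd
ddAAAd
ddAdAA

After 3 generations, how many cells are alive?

12

t=0: dddAdA
ddAAdA
Addddd
AdAddA
AdAddd
ddAAAd
ddAdAA
t=1: AddddA
AdAAdA
AdAAAd
AddddA
AdAdAd
ddAdAd
ddAddA
t=2: ddAAdd
ddAddd
ddAddd
AdAddd
AdddAd
ddAdAd
AAdAAA
t=3: AddddA
dAAddd
ddAAdd
dddAdA
dddddd
ddAddd
AAdddA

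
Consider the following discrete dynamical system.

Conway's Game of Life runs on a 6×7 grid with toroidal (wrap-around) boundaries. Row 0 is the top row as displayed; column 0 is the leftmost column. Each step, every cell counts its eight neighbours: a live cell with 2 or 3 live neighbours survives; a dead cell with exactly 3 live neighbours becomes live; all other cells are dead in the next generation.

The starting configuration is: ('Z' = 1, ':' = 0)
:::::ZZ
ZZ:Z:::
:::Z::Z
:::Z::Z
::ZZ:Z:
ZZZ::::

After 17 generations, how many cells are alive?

gen 0: :::::ZZ
ZZ:Z:::
:::Z::Z
:::Z::Z
::ZZ:Z:
ZZZ::::
gen 1: ::::::Z
Z:Z:ZZ:
:::ZZ:Z
:::Z:ZZ
Z::ZZ:Z
ZZZZZZ:
gen 2: :::::::
Z:::Z::
Z:Z::::
::Z::::
:::::::
:ZZ::::
gen 3: :Z:::::
:Z:::::
:::Z:::
:Z:::::
:ZZ::::
:::::::
gen 4: :::::::
::Z::::
::Z::::
:Z:::::
:ZZ::::
:ZZ::::
gen 5: :ZZ::::
:::::::
:ZZ::::
:Z:::::
Z::::::
:ZZ::::
gen 6: :ZZ::::
:::::::
:ZZ::::
ZZZ::::
Z:Z::::
Z:Z::::
gen 7: :ZZ::::
:::::::
Z:Z::::
Z::Z:::
Z:ZZ::Z
Z:ZZ:::
gen 8: :ZZZ:::
::Z::::
:Z:::::
Z::Z:::
Z:::Z:Z
Z:::::Z
gen 9: ZZZZ:::
:::Z:::
:ZZ::::
ZZ::::Z
:Z:::Z:
::ZZ:ZZ
gen 10: ZZ::::Z
Z::Z:::
:ZZ::::
::::::Z
:Z::ZZ:
:::Z:ZZ
gen 11: :ZZ:ZZ:
::::::Z
ZZZ::::
ZZZ::Z:
Z:::Z::
:ZZ::::
gen 12: ZZZZ:Z:
:::Z:ZZ
::Z::::
::ZZ:::
Z::Z::Z
Z:Z:ZZ:
gen 13: Z::::::
Z::Z:ZZ
::Z:Z::
:ZZZ:::
Z::::ZZ
:::::Z:
gen 14: Z:::ZZ:
ZZ:ZZZZ
Z:::ZZZ
ZZZZZZZ
ZZZ:ZZZ
Z::::Z:
gen 15: :::Z:::
:Z:Z:::
:::::::
:::::::
:::::::
:::Z:::
gen 16: :::ZZ::
::Z::::
:::::::
:::::::
:::::::
:::::::
gen 17: :::Z:::
:::Z:::
:::::::
:::::::
:::::::
:::::::

2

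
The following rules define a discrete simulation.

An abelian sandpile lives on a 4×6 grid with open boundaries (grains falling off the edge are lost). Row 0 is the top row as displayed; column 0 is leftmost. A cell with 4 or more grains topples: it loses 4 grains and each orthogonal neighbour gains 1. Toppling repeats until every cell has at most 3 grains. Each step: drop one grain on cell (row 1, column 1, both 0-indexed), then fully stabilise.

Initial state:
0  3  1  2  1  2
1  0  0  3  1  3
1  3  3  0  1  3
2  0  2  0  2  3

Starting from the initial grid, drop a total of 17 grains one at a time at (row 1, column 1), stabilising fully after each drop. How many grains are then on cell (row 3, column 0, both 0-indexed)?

k=0  0  3  1  2  1  2
1  0  0  3  1  3
1  3  3  0  1  3
2  0  2  0  2  3
k=1  0  3  1  2  1  2
1  1  0  3  1  3
1  3  3  0  1  3
2  0  2  0  2  3
k=2  0  3  1  2  1  2
1  2  0  3  1  3
1  3  3  0  1  3
2  0  2  0  2  3
k=3  0  3  1  2  1  2
1  3  0  3  1  3
1  3  3  0  1  3
2  0  2  0  2  3
k=4  1  0  2  2  1  2
2  2  2  3  1  3
2  1  0  1  1  3
2  1  3  0  2  3
k=5  1  0  2  2  1  2
2  3  2  3  1  3
2  1  0  1  1  3
2  1  3  0  2  3
k=6  1  1  2  2  1  2
3  0  3  3  1  3
2  2  0  1  1  3
2  1  3  0  2  3
k=7  1  1  2  2  1  2
3  1  3  3  1  3
2  2  0  1  1  3
2  1  3  0  2  3
k=8  1  1  2  2  1  2
3  2  3  3  1  3
2  2  0  1  1  3
2  1  3  0  2  3
k=9  1  1  2  2  1  2
3  3  3  3  1  3
2  2  0  1  1  3
2  1  3  0  2  3
k=10  2  2  3  3  1  2
0  2  1  0  2  3
3  3  1  2  1  3
2  1  3  0  2  3
k=11  2  2  3  3  1  2
0  3  1  0  2  3
3  3  1  2  1  3
2  1  3  0  2  3
k=12  2  3  3  3  1  2
2  1  2  0  2  3
0  1  2  2  1  3
3  2  3  0  2  3
k=13  2  3  3  3  1  2
2  2  2  0  2  3
0  1  2  2  1  3
3  2  3  0  2  3
k=14  2  3  3  3  1  2
2  3  2  0  2  3
0  1  2  2  1  3
3  2  3  0  2  3
k=15  3  1  2  0  2  2
3  2  0  2  2  3
0  2  3  2  1  3
3  2  3  0  2  3
k=16  3  1  2  0  2  2
3  3  0  2  2  3
0  2  3  2  1  3
3  2  3  0  2  3
k=17  0  3  2  0  2  2
1  1  1  2  2  3
1  3  3  2  1  3
3  2  3  0  2  3

3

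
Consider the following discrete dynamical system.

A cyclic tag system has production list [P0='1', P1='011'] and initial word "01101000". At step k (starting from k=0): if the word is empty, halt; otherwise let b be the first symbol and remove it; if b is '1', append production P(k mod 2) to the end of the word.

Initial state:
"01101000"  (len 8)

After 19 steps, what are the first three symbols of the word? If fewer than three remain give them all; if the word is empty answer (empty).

111

0) "01101000"  (len 8)
1) "1101000"  (len 7)
2) "101000011"  (len 9)
3) "010000111"  (len 9)
4) "10000111"  (len 8)
5) "00001111"  (len 8)
6) "0001111"  (len 7)
7) "001111"  (len 6)
8) "01111"  (len 5)
9) "1111"  (len 4)
10) "111011"  (len 6)
11) "110111"  (len 6)
12) "10111011"  (len 8)
13) "01110111"  (len 8)
14) "1110111"  (len 7)
15) "1101111"  (len 7)
16) "101111011"  (len 9)
17) "011110111"  (len 9)
18) "11110111"  (len 8)
19) "11101111"  (len 8)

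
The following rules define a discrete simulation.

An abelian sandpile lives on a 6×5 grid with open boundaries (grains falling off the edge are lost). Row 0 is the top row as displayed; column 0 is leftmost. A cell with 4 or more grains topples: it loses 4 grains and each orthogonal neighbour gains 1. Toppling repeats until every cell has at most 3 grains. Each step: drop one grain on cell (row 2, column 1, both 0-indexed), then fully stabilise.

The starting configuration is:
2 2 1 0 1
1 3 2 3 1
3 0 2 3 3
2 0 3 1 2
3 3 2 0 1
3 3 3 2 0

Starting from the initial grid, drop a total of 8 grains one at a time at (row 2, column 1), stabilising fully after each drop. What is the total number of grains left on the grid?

61

[0] 2 2 1 0 1
1 3 2 3 1
3 0 2 3 3
2 0 3 1 2
3 3 2 0 1
3 3 3 2 0
[1] 2 2 1 0 1
1 3 2 3 1
3 1 2 3 3
2 0 3 1 2
3 3 2 0 1
3 3 3 2 0
[2] 2 2 1 0 1
1 3 2 3 1
3 2 2 3 3
2 0 3 1 2
3 3 2 0 1
3 3 3 2 0
[3] 2 2 1 0 1
1 3 2 3 1
3 3 2 3 3
2 0 3 1 2
3 3 2 0 1
3 3 3 2 0
[4] 2 3 1 0 1
3 0 3 3 1
0 2 3 3 3
3 1 3 1 2
3 3 2 0 1
3 3 3 2 0
[5] 2 3 1 0 1
3 0 3 3 1
0 3 3 3 3
3 1 3 1 2
3 3 2 0 1
3 3 3 2 0
[6] 2 3 2 1 1
3 2 1 1 3
1 1 3 2 0
3 3 0 3 3
3 3 3 0 1
3 3 3 2 0
[7] 2 3 2 1 1
3 2 1 1 3
1 2 3 2 0
3 3 0 3 3
3 3 3 0 1
3 3 3 2 0
[8] 2 3 2 1 1
3 2 1 1 3
1 3 3 2 0
3 3 0 3 3
3 3 3 0 1
3 3 3 2 0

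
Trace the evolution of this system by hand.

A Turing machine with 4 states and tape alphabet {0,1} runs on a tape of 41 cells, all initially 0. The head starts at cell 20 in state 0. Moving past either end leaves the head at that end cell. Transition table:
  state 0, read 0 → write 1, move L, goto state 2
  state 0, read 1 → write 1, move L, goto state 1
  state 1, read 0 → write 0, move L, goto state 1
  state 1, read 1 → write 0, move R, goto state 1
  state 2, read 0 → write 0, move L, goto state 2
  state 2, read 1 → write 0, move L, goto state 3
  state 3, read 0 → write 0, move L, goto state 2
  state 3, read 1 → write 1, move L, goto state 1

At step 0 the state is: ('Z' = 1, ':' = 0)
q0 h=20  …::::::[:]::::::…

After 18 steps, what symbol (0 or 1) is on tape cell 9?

0

t=0: q0 h=20  …::::::[:]::::::…
t=1: q2 h=19  …::::::[:]Z:::::…
t=2: q2 h=18  …::::::[:]:Z::::…
t=3: q2 h=17  …::::::[:]::Z:::…
t=4: q2 h=16  …::::::[:]:::Z::…
t=5: q2 h=15  …::::::[:]::::Z:…
t=6: q2 h=14  …::::::[:]:::::Z…
t=7: q2 h=13  …::::::[:]::::::…
t=8: q2 h=12  …::::::[:]::::::…
t=9: q2 h=11  …::::::[:]::::::…
t=10: q2 h=10  …::::::[:]::::::…
t=11: q2 h= 9  …::::::[:]::::::…
t=12: q2 h= 8  …::::::[:]::::::…
t=13: q2 h= 7  …::::::[:]::::::…
t=14: q2 h= 6  |::::::[:]::::::…
t=15: q2 h= 5  |:::::[:]::::::…
t=16: q2 h= 4  |::::[:]::::::…
t=17: q2 h= 3  |:::[:]::::::…
t=18: q2 h= 2  |::[:]::::::…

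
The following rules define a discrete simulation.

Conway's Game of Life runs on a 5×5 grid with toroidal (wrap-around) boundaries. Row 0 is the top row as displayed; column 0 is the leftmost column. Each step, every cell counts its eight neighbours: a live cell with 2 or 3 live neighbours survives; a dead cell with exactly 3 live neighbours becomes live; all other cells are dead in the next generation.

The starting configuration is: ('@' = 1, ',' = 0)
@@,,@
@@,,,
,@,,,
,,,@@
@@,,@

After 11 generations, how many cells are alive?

gen 0: @@,,@
@@,,,
,@,,,
,,,@@
@@,,@
gen 1: ,,@,,
,,@,@
,@@,@
,@@@@
,@@,,
gen 2: ,,@,,
@,@,,
,,,,@
,,,,@
@,,,,
gen 3: ,,,,,
,@,@,
@,,@@
@,,,@
,,,,,
gen 4: ,,,,,
@,@@,
,@@@,
@,,@,
,,,,,
gen 5: ,,,,,
,,,@@
@,,,,
,@,@@
,,,,,
gen 6: ,,,,,
,,,,@
@,@,,
@,,,@
,,,,,
gen 7: ,,,,,
,,,,,
@@,@,
@@,,@
,,,,,
gen 8: ,,,,,
,,,,,
,@@,,
,@@,@
@,,,,
gen 9: ,,,,,
,,,,,
@@@@,
,,@@,
@@,,,
gen 10: ,,,,,
,@@,,
,@,@@
,,,@,
,@@,,
gen 11: ,,,,,
@@@@,
@@,@@
@@,@@
,,@,,

13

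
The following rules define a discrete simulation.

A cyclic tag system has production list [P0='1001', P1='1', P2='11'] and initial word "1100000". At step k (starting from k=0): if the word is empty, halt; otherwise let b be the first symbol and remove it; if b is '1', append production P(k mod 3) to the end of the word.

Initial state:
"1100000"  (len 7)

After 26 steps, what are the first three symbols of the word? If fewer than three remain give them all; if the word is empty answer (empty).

111

[0] "1100000"  (len 7)
[1] "1000001001"  (len 10)
[2] "0000010011"  (len 10)
[3] "000010011"  (len 9)
[4] "00010011"  (len 8)
[5] "0010011"  (len 7)
[6] "010011"  (len 6)
[7] "10011"  (len 5)
[8] "00111"  (len 5)
[9] "0111"  (len 4)
[10] "111"  (len 3)
[11] "111"  (len 3)
[12] "1111"  (len 4)
[13] "1111001"  (len 7)
[14] "1110011"  (len 7)
[15] "11001111"  (len 8)
[16] "10011111001"  (len 11)
[17] "00111110011"  (len 11)
[18] "0111110011"  (len 10)
[19] "111110011"  (len 9)
[20] "111100111"  (len 9)
[21] "1110011111"  (len 10)
[22] "1100111111001"  (len 13)
[23] "1001111110011"  (len 13)
[24] "00111111001111"  (len 14)
[25] "0111111001111"  (len 13)
[26] "111111001111"  (len 12)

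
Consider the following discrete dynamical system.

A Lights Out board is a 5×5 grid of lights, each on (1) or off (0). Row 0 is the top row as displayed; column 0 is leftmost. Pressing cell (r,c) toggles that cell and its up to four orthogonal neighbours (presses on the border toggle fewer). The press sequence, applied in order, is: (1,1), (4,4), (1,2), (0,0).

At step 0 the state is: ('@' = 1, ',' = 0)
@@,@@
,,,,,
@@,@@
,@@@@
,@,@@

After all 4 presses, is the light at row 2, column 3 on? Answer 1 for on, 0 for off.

1

0) @@,@@
,,,,,
@@,@@
,@@@@
,@,@@
1) @,,@@
@@@,,
@,,@@
,@@@@
,@,@@
2) @,,@@
@@@,,
@,,@@
,@@@,
,@,,,
3) @,@@@
@,,@,
@,@@@
,@@@,
,@,,,
4) ,@@@@
,,,@,
@,@@@
,@@@,
,@,,,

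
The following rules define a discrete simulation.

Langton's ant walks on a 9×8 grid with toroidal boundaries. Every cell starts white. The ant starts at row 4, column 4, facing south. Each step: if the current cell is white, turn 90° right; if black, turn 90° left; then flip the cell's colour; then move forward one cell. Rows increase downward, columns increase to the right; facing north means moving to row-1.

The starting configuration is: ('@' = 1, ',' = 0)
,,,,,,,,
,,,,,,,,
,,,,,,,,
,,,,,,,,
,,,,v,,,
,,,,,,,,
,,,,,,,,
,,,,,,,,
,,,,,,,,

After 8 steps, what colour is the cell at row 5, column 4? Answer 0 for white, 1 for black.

1

t=0: ,,,,,,,,
,,,,,,,,
,,,,,,,,
,,,,,,,,
,,,,v,,,
,,,,,,,,
,,,,,,,,
,,,,,,,,
,,,,,,,,
t=1: ,,,,,,,,
,,,,,,,,
,,,,,,,,
,,,,,,,,
,,,<@,,,
,,,,,,,,
,,,,,,,,
,,,,,,,,
,,,,,,,,
t=2: ,,,,,,,,
,,,,,,,,
,,,,,,,,
,,,^,,,,
,,,@@,,,
,,,,,,,,
,,,,,,,,
,,,,,,,,
,,,,,,,,
t=3: ,,,,,,,,
,,,,,,,,
,,,,,,,,
,,,@>,,,
,,,@@,,,
,,,,,,,,
,,,,,,,,
,,,,,,,,
,,,,,,,,
t=4: ,,,,,,,,
,,,,,,,,
,,,,,,,,
,,,@@,,,
,,,@v,,,
,,,,,,,,
,,,,,,,,
,,,,,,,,
,,,,,,,,
t=5: ,,,,,,,,
,,,,,,,,
,,,,,,,,
,,,@@,,,
,,,@,>,,
,,,,,,,,
,,,,,,,,
,,,,,,,,
,,,,,,,,
t=6: ,,,,,,,,
,,,,,,,,
,,,,,,,,
,,,@@,,,
,,,@,@,,
,,,,,v,,
,,,,,,,,
,,,,,,,,
,,,,,,,,
t=7: ,,,,,,,,
,,,,,,,,
,,,,,,,,
,,,@@,,,
,,,@,@,,
,,,,<@,,
,,,,,,,,
,,,,,,,,
,,,,,,,,
t=8: ,,,,,,,,
,,,,,,,,
,,,,,,,,
,,,@@,,,
,,,@^@,,
,,,,@@,,
,,,,,,,,
,,,,,,,,
,,,,,,,,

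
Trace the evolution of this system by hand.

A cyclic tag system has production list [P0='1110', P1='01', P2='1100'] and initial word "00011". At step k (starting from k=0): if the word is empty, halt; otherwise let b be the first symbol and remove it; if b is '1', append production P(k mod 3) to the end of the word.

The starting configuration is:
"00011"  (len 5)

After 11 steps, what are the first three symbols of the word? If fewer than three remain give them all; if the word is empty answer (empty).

[0] "00011"  (len 5)
[1] "0011"  (len 4)
[2] "011"  (len 3)
[3] "11"  (len 2)
[4] "11110"  (len 5)
[5] "111001"  (len 6)
[6] "110011100"  (len 9)
[7] "100111001110"  (len 12)
[8] "0011100111001"  (len 13)
[9] "011100111001"  (len 12)
[10] "11100111001"  (len 11)
[11] "110011100101"  (len 12)

110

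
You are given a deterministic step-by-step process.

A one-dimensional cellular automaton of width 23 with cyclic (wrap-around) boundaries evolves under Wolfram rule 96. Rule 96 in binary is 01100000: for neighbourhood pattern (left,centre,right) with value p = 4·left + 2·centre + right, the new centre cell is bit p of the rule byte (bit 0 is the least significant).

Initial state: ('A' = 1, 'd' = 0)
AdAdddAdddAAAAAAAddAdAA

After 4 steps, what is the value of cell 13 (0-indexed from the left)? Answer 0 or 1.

[0] AdAdddAdddAAAAAAAddAdAA
[1] AAddddddddddddddAdddAdd
[2] dAddddddddddddddddddddd
[3] ddddddddddddddddddddddd
[4] ddddddddddddddddddddddd

0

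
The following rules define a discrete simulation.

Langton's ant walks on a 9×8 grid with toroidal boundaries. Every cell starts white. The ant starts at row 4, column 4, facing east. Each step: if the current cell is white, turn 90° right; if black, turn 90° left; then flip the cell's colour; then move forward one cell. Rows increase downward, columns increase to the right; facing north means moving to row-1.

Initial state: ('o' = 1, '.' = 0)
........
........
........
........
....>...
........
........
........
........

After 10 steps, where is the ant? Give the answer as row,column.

3,3

k=0  ........
........
........
........
....>...
........
........
........
........
k=1  ........
........
........
........
....o...
....v...
........
........
........
k=2  ........
........
........
........
....o...
...<o...
........
........
........
k=3  ........
........
........
........
...^o...
...oo...
........
........
........
k=4  ........
........
........
........
...o>...
...oo...
........
........
........
k=5  ........
........
........
....^...
...o....
...oo...
........
........
........
k=6  ........
........
........
....o>..
...o....
...oo...
........
........
........
k=7  ........
........
........
....oo..
...o.v..
...oo...
........
........
........
k=8  ........
........
........
....oo..
...o<o..
...oo...
........
........
........
k=9  ........
........
........
....^o..
...ooo..
...oo...
........
........
........
k=10  ........
........
........
...<.o..
...ooo..
...oo...
........
........
........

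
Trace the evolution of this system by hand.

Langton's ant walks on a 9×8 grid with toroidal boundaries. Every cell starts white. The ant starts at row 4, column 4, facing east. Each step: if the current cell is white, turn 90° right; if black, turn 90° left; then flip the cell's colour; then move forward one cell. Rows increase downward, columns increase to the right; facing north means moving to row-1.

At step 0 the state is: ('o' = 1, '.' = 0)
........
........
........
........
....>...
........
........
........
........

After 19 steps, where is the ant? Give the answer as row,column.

2,3

0) ........
........
........
........
....>...
........
........
........
........
1) ........
........
........
........
....o...
....v...
........
........
........
2) ........
........
........
........
....o...
...<o...
........
........
........
3) ........
........
........
........
...^o...
...oo...
........
........
........
4) ........
........
........
........
...o>...
...oo...
........
........
........
5) ........
........
........
....^...
...o....
...oo...
........
........
........
6) ........
........
........
....o>..
...o....
...oo...
........
........
........
7) ........
........
........
....oo..
...o.v..
...oo...
........
........
........
8) ........
........
........
....oo..
...o<o..
...oo...
........
........
........
9) ........
........
........
....^o..
...ooo..
...oo...
........
........
........
10) ........
........
........
...<.o..
...ooo..
...oo...
........
........
........
11) ........
........
...^....
...o.o..
...ooo..
...oo...
........
........
........
12) ........
........
...o>...
...o.o..
...ooo..
...oo...
........
........
........
13) ........
........
...oo...
...ovo..
...ooo..
...oo...
........
........
........
14) ........
........
...oo...
...<oo..
...ooo..
...oo...
........
........
........
15) ........
........
...oo...
....oo..
...voo..
...oo...
........
........
........
16) ........
........
...oo...
....oo..
....>o..
...oo...
........
........
........
17) ........
........
...oo...
....^o..
.....o..
...oo...
........
........
........
18) ........
........
...oo...
...<.o..
.....o..
...oo...
........
........
........
19) ........
........
...^o...
...o.o..
.....o..
...oo...
........
........
........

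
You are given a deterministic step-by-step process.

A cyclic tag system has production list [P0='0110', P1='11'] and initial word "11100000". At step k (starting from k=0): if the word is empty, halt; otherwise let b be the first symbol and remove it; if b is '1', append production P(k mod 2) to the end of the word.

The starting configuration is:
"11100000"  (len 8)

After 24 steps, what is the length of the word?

k=0  "11100000"  (len 8)
k=1  "11000000110"  (len 11)
k=2  "100000011011"  (len 12)
k=3  "000000110110110"  (len 15)
k=4  "00000110110110"  (len 14)
k=5  "0000110110110"  (len 13)
k=6  "000110110110"  (len 12)
k=7  "00110110110"  (len 11)
k=8  "0110110110"  (len 10)
k=9  "110110110"  (len 9)
k=10  "1011011011"  (len 10)
k=11  "0110110110110"  (len 13)
k=12  "110110110110"  (len 12)
k=13  "101101101100110"  (len 15)
k=14  "0110110110011011"  (len 16)
k=15  "110110110011011"  (len 15)
k=16  "1011011001101111"  (len 16)
k=17  "0110110011011110110"  (len 19)
k=18  "110110011011110110"  (len 18)
k=19  "101100110111101100110"  (len 21)
k=20  "0110011011110110011011"  (len 22)
k=21  "110011011110110011011"  (len 21)
k=22  "1001101111011001101111"  (len 22)
k=23  "0011011110110011011110110"  (len 25)
k=24  "011011110110011011110110"  (len 24)

24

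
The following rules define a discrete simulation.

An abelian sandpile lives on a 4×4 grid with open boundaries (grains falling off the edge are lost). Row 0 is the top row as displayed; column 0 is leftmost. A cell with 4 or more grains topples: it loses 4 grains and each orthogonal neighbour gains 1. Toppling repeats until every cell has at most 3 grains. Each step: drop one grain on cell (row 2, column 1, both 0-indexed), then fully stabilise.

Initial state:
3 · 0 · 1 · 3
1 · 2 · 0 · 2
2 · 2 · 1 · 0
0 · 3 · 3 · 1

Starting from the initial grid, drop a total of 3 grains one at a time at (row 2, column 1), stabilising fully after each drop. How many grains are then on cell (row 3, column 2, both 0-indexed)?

step 0: 3 · 0 · 1 · 3
1 · 2 · 0 · 2
2 · 2 · 1 · 0
0 · 3 · 3 · 1
step 1: 3 · 0 · 1 · 3
1 · 2 · 0 · 2
2 · 3 · 1 · 0
0 · 3 · 3 · 1
step 2: 3 · 0 · 1 · 3
1 · 3 · 0 · 2
3 · 1 · 3 · 0
1 · 1 · 0 · 2
step 3: 3 · 0 · 1 · 3
1 · 3 · 0 · 2
3 · 2 · 3 · 0
1 · 1 · 0 · 2

0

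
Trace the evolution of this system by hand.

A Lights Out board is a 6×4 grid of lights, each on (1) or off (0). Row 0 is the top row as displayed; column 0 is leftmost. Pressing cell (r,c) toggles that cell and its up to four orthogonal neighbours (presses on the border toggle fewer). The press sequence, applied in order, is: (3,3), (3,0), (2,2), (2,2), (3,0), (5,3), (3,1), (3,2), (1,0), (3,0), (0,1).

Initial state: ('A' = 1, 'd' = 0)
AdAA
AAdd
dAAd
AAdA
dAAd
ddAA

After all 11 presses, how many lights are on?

9

step 0: AdAA
AAdd
dAAd
AAdA
dAAd
ddAA
step 1: AdAA
AAdd
dAAA
AAAd
dAAA
ddAA
step 2: AdAA
AAdd
AAAA
ddAd
AAAA
ddAA
step 3: AdAA
AAAd
Addd
dddd
AAAA
ddAA
step 4: AdAA
AAdd
AAAA
ddAd
AAAA
ddAA
step 5: AdAA
AAdd
dAAA
AAAd
dAAA
ddAA
step 6: AdAA
AAdd
dAAA
AAAd
dAAd
dddd
step 7: AdAA
AAdd
ddAA
dddd
ddAd
dddd
step 8: AdAA
AAdd
dddA
dAAA
dddd
dddd
step 9: ddAA
dddd
AddA
dAAA
dddd
dddd
step 10: ddAA
dddd
dddA
AdAA
Addd
dddd
step 11: AAdA
dAdd
dddA
AdAA
Addd
dddd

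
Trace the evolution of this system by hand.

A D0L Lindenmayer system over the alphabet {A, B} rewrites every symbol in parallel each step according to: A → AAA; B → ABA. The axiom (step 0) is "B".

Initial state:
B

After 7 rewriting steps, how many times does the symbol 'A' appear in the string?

2186

step 0: B
step 1: ABA
step 2: AAAABAAAA
step 3: AAAAAAAAAAAAABAAAAAAAAAAAAA
step 4: AAAAAAAAAAAAAAAAAAAAAAAAAAAAAAAAAAAAAAAABAAAAAAAAAAAAAAAAAAAAAAAAAAAAAAAAAAAAAAAA
step 5: AAAAAAAAAAAAAAAAAAAAAAAAAAAAAAAAAAAAAAAAAAAAAAAAAAAAAAAAAA…AAAAAAAAAAAAAAAAAAAAAAAAAAAAAAAAAAAAAAAAAAAAAAAAAAAAAAAAAA  (len 243)
step 6: AAAAAAAAAAAAAAAAAAAAAAAAAAAAAAAAAAAAAAAAAAAAAAAAAAAAAAAAAA…AAAAAAAAAAAAAAAAAAAAAAAAAAAAAAAAAAAAAAAAAAAAAAAAAAAAAAAAAA  (len 729)
step 7: AAAAAAAAAAAAAAAAAAAAAAAAAAAAAAAAAAAAAAAAAAAAAAAAAAAAAAAAAA…AAAAAAAAAAAAAAAAAAAAAAAAAAAAAAAAAAAAAAAAAAAAAAAAAAAAAAAAAA  (len 2187)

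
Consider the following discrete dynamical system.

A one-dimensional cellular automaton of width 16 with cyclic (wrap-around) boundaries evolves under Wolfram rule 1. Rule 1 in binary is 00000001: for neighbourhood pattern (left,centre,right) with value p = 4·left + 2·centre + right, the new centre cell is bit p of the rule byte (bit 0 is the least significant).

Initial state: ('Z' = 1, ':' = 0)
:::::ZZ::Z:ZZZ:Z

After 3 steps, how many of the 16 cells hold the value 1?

gen 0: :::::ZZ::Z:ZZZ:Z
gen 1: :ZZZ::::::::::::
gen 2: :::::ZZZZZZZZZZZ
gen 3: :ZZZ::::::::::::

3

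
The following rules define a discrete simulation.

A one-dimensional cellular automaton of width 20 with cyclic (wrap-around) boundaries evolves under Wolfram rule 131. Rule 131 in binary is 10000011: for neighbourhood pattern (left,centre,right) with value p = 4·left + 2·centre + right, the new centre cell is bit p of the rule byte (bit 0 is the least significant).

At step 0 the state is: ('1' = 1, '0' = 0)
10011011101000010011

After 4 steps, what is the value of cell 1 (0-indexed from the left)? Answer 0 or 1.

[0] 10011011101000010011
[1] 00100001000011100101
[2] 01001110011101001000
[3] 10010100101000010011
[4] 00100001000011100101

0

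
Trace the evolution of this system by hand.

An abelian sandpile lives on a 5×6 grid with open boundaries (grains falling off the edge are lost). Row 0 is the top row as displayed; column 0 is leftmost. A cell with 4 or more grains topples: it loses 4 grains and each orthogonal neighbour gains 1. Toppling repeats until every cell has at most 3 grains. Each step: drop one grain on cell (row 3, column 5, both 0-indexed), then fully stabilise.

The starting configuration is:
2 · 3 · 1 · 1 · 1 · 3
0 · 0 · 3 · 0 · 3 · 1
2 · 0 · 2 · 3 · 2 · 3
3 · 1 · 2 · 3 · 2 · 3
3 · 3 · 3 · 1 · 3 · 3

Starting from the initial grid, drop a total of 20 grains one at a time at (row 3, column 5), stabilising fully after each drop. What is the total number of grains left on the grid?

step 0: 2 · 3 · 1 · 1 · 1 · 3
0 · 0 · 3 · 0 · 3 · 1
2 · 0 · 2 · 3 · 2 · 3
3 · 1 · 2 · 3 · 2 · 3
3 · 3 · 3 · 1 · 3 · 3
step 1: 2 · 3 · 1 · 1 · 2 · 3
0 · 0 · 3 · 2 · 0 · 3
2 · 0 · 3 · 1 · 2 · 1
3 · 1 · 3 · 1 · 2 · 3
3 · 3 · 3 · 3 · 1 · 1
step 2: 2 · 3 · 1 · 1 · 2 · 3
0 · 0 · 3 · 2 · 0 · 3
2 · 0 · 3 · 1 · 2 · 2
3 · 1 · 3 · 1 · 3 · 0
3 · 3 · 3 · 3 · 1 · 2
step 3: 2 · 3 · 1 · 1 · 2 · 3
0 · 0 · 3 · 2 · 0 · 3
2 · 0 · 3 · 1 · 2 · 2
3 · 1 · 3 · 1 · 3 · 1
3 · 3 · 3 · 3 · 1 · 2
step 4: 2 · 3 · 1 · 1 · 2 · 3
0 · 0 · 3 · 2 · 0 · 3
2 · 0 · 3 · 1 · 2 · 2
3 · 1 · 3 · 1 · 3 · 2
3 · 3 · 3 · 3 · 1 · 2
step 5: 2 · 3 · 1 · 1 · 2 · 3
0 · 0 · 3 · 2 · 0 · 3
2 · 0 · 3 · 1 · 2 · 2
3 · 1 · 3 · 1 · 3 · 3
3 · 3 · 3 · 3 · 1 · 2
step 6: 2 · 3 · 1 · 1 · 2 · 3
0 · 0 · 3 · 2 · 0 · 3
2 · 0 · 3 · 1 · 3 · 3
3 · 1 · 3 · 2 · 0 · 1
3 · 3 · 3 · 3 · 2 · 3
step 7: 2 · 3 · 1 · 1 · 2 · 3
0 · 0 · 3 · 2 · 0 · 3
2 · 0 · 3 · 1 · 3 · 3
3 · 1 · 3 · 2 · 0 · 2
3 · 3 · 3 · 3 · 2 · 3
step 8: 2 · 3 · 1 · 1 · 2 · 3
0 · 0 · 3 · 2 · 0 · 3
2 · 0 · 3 · 1 · 3 · 3
3 · 1 · 3 · 2 · 0 · 3
3 · 3 · 3 · 3 · 2 · 3
step 9: 2 · 3 · 1 · 1 · 3 · 0
0 · 0 · 3 · 2 · 2 · 1
2 · 0 · 3 · 2 · 0 · 2
3 · 1 · 3 · 2 · 2 · 2
3 · 3 · 3 · 3 · 3 · 0
step 10: 2 · 3 · 1 · 1 · 3 · 0
0 · 0 · 3 · 2 · 2 · 1
2 · 0 · 3 · 2 · 0 · 2
3 · 1 · 3 · 2 · 2 · 3
3 · 3 · 3 · 3 · 3 · 0
step 11: 2 · 3 · 1 · 1 · 3 · 0
0 · 0 · 3 · 2 · 2 · 1
2 · 0 · 3 · 2 · 0 · 3
3 · 1 · 3 · 2 · 3 · 0
3 · 3 · 3 · 3 · 3 · 1
step 12: 2 · 3 · 1 · 1 · 3 · 0
0 · 0 · 3 · 2 · 2 · 1
2 · 0 · 3 · 2 · 0 · 3
3 · 1 · 3 · 2 · 3 · 1
3 · 3 · 3 · 3 · 3 · 1
step 13: 2 · 3 · 1 · 1 · 3 · 0
0 · 0 · 3 · 2 · 2 · 1
2 · 0 · 3 · 2 · 0 · 3
3 · 1 · 3 · 2 · 3 · 2
3 · 3 · 3 · 3 · 3 · 1
step 14: 2 · 3 · 1 · 1 · 3 · 0
0 · 0 · 3 · 2 · 2 · 1
2 · 0 · 3 · 2 · 0 · 3
3 · 1 · 3 · 2 · 3 · 3
3 · 3 · 3 · 3 · 3 · 1
step 15: 2 · 3 · 2 · 2 · 3 · 0
0 · 1 · 1 · 0 · 3 · 2
3 · 2 · 2 · 1 · 3 · 0
1 · 0 · 3 · 2 · 2 · 2
1 · 2 · 2 · 2 · 1 · 3
step 16: 2 · 3 · 2 · 2 · 3 · 0
0 · 1 · 1 · 0 · 3 · 2
3 · 2 · 2 · 1 · 3 · 0
1 · 0 · 3 · 2 · 2 · 3
1 · 2 · 2 · 2 · 1 · 3
step 17: 2 · 3 · 2 · 2 · 3 · 0
0 · 1 · 1 · 0 · 3 · 2
3 · 2 · 2 · 1 · 3 · 1
1 · 0 · 3 · 2 · 3 · 1
1 · 2 · 2 · 2 · 2 · 0
step 18: 2 · 3 · 2 · 2 · 3 · 0
0 · 1 · 1 · 0 · 3 · 2
3 · 2 · 2 · 1 · 3 · 1
1 · 0 · 3 · 2 · 3 · 2
1 · 2 · 2 · 2 · 2 · 0
step 19: 2 · 3 · 2 · 2 · 3 · 0
0 · 1 · 1 · 0 · 3 · 2
3 · 2 · 2 · 1 · 3 · 1
1 · 0 · 3 · 2 · 3 · 3
1 · 2 · 2 · 2 · 2 · 0
step 20: 2 · 3 · 2 · 3 · 0 · 1
0 · 1 · 1 · 1 · 1 · 3
3 · 2 · 2 · 2 · 1 · 3
1 · 0 · 3 · 3 · 1 · 1
1 · 2 · 2 · 2 · 3 · 1

51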